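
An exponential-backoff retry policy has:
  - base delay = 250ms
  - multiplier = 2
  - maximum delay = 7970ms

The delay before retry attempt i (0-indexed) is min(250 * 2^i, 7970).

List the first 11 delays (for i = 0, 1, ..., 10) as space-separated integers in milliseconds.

Answer: 250 500 1000 2000 4000 7970 7970 7970 7970 7970 7970

Derivation:
Computing each delay:
  i=0: min(250*2^0, 7970) = 250
  i=1: min(250*2^1, 7970) = 500
  i=2: min(250*2^2, 7970) = 1000
  i=3: min(250*2^3, 7970) = 2000
  i=4: min(250*2^4, 7970) = 4000
  i=5: min(250*2^5, 7970) = 7970
  i=6: min(250*2^6, 7970) = 7970
  i=7: min(250*2^7, 7970) = 7970
  i=8: min(250*2^8, 7970) = 7970
  i=9: min(250*2^9, 7970) = 7970
  i=10: min(250*2^10, 7970) = 7970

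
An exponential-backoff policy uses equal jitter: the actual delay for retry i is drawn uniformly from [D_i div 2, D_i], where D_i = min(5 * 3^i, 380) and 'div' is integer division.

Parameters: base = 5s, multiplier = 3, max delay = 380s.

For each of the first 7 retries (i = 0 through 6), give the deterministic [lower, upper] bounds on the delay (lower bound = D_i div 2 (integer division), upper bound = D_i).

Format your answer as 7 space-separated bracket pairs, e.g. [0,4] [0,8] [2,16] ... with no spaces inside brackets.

Computing bounds per retry:
  i=0: D_i=min(5*3^0,380)=5, bounds=[2,5]
  i=1: D_i=min(5*3^1,380)=15, bounds=[7,15]
  i=2: D_i=min(5*3^2,380)=45, bounds=[22,45]
  i=3: D_i=min(5*3^3,380)=135, bounds=[67,135]
  i=4: D_i=min(5*3^4,380)=380, bounds=[190,380]
  i=5: D_i=min(5*3^5,380)=380, bounds=[190,380]
  i=6: D_i=min(5*3^6,380)=380, bounds=[190,380]

Answer: [2,5] [7,15] [22,45] [67,135] [190,380] [190,380] [190,380]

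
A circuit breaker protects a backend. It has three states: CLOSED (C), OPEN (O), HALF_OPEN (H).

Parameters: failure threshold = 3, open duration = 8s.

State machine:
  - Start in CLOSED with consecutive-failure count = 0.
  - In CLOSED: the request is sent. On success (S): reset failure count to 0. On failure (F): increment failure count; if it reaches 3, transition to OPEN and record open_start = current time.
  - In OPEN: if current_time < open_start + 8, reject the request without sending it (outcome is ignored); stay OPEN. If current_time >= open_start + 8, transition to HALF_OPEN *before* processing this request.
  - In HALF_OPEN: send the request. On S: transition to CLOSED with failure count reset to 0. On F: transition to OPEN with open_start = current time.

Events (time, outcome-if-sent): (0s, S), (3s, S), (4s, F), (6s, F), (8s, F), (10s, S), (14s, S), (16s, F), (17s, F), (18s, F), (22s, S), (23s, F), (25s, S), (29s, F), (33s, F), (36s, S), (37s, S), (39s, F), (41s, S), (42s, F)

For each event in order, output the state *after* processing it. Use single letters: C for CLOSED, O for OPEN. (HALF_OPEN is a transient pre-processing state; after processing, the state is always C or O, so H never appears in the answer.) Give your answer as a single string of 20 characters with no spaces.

State after each event:
  event#1 t=0s outcome=S: state=CLOSED
  event#2 t=3s outcome=S: state=CLOSED
  event#3 t=4s outcome=F: state=CLOSED
  event#4 t=6s outcome=F: state=CLOSED
  event#5 t=8s outcome=F: state=OPEN
  event#6 t=10s outcome=S: state=OPEN
  event#7 t=14s outcome=S: state=OPEN
  event#8 t=16s outcome=F: state=OPEN
  event#9 t=17s outcome=F: state=OPEN
  event#10 t=18s outcome=F: state=OPEN
  event#11 t=22s outcome=S: state=OPEN
  event#12 t=23s outcome=F: state=OPEN
  event#13 t=25s outcome=S: state=CLOSED
  event#14 t=29s outcome=F: state=CLOSED
  event#15 t=33s outcome=F: state=CLOSED
  event#16 t=36s outcome=S: state=CLOSED
  event#17 t=37s outcome=S: state=CLOSED
  event#18 t=39s outcome=F: state=CLOSED
  event#19 t=41s outcome=S: state=CLOSED
  event#20 t=42s outcome=F: state=CLOSED

Answer: CCCCOOOOOOOOCCCCCCCC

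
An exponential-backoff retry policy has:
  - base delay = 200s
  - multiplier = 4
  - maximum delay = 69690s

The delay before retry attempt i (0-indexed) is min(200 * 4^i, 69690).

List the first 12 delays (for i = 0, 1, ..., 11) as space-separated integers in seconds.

Computing each delay:
  i=0: min(200*4^0, 69690) = 200
  i=1: min(200*4^1, 69690) = 800
  i=2: min(200*4^2, 69690) = 3200
  i=3: min(200*4^3, 69690) = 12800
  i=4: min(200*4^4, 69690) = 51200
  i=5: min(200*4^5, 69690) = 69690
  i=6: min(200*4^6, 69690) = 69690
  i=7: min(200*4^7, 69690) = 69690
  i=8: min(200*4^8, 69690) = 69690
  i=9: min(200*4^9, 69690) = 69690
  i=10: min(200*4^10, 69690) = 69690
  i=11: min(200*4^11, 69690) = 69690

Answer: 200 800 3200 12800 51200 69690 69690 69690 69690 69690 69690 69690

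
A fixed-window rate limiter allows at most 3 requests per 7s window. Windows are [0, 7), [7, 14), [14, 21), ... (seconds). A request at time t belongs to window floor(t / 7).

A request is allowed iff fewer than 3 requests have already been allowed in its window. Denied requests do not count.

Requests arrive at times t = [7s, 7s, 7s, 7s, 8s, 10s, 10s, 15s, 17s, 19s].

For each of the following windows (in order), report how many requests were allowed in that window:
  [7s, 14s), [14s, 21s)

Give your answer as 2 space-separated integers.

Answer: 3 3

Derivation:
Processing requests:
  req#1 t=7s (window 1): ALLOW
  req#2 t=7s (window 1): ALLOW
  req#3 t=7s (window 1): ALLOW
  req#4 t=7s (window 1): DENY
  req#5 t=8s (window 1): DENY
  req#6 t=10s (window 1): DENY
  req#7 t=10s (window 1): DENY
  req#8 t=15s (window 2): ALLOW
  req#9 t=17s (window 2): ALLOW
  req#10 t=19s (window 2): ALLOW

Allowed counts by window: 3 3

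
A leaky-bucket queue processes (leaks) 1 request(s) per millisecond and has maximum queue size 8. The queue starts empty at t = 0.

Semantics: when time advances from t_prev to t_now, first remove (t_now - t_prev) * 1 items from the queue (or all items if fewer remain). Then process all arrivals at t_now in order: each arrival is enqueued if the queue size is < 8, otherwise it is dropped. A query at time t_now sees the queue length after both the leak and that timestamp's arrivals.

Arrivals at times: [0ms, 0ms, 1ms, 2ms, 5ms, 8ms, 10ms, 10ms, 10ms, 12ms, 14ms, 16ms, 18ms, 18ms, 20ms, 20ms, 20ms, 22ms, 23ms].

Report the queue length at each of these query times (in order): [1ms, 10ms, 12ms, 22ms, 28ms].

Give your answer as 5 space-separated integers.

Answer: 2 3 2 2 0

Derivation:
Queue lengths at query times:
  query t=1ms: backlog = 2
  query t=10ms: backlog = 3
  query t=12ms: backlog = 2
  query t=22ms: backlog = 2
  query t=28ms: backlog = 0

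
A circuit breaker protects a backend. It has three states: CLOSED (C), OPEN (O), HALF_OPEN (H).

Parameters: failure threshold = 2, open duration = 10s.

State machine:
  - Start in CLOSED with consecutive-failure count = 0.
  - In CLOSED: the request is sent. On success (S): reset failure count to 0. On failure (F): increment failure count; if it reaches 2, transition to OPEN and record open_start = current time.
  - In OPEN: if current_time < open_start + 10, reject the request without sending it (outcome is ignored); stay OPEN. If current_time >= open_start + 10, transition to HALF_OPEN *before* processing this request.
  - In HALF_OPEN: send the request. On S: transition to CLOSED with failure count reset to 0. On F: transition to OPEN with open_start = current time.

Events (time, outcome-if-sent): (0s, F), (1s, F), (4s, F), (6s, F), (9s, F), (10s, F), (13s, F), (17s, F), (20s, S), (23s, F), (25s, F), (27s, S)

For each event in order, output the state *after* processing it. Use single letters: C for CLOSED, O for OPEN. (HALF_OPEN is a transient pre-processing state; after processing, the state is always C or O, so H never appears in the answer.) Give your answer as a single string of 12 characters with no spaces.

Answer: COOOOOOOOOOO

Derivation:
State after each event:
  event#1 t=0s outcome=F: state=CLOSED
  event#2 t=1s outcome=F: state=OPEN
  event#3 t=4s outcome=F: state=OPEN
  event#4 t=6s outcome=F: state=OPEN
  event#5 t=9s outcome=F: state=OPEN
  event#6 t=10s outcome=F: state=OPEN
  event#7 t=13s outcome=F: state=OPEN
  event#8 t=17s outcome=F: state=OPEN
  event#9 t=20s outcome=S: state=OPEN
  event#10 t=23s outcome=F: state=OPEN
  event#11 t=25s outcome=F: state=OPEN
  event#12 t=27s outcome=S: state=OPEN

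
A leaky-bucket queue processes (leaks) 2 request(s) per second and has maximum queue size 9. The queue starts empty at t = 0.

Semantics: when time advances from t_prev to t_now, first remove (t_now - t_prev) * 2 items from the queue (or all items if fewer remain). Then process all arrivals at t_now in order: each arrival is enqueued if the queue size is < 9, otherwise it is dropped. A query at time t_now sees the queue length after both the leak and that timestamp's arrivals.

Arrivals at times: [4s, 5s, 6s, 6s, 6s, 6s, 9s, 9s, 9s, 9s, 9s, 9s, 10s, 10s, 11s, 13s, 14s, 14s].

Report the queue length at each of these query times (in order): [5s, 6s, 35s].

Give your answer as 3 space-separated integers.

Queue lengths at query times:
  query t=5s: backlog = 1
  query t=6s: backlog = 4
  query t=35s: backlog = 0

Answer: 1 4 0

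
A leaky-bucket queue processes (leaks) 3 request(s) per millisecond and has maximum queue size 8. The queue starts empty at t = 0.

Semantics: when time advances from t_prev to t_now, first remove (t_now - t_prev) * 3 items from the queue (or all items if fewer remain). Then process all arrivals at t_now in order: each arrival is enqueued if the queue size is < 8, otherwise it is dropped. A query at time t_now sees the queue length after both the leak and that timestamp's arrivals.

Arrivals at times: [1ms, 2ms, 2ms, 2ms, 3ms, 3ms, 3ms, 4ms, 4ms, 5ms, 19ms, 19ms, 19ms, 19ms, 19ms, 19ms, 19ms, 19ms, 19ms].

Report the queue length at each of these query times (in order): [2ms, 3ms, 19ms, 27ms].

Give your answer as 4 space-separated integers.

Answer: 3 3 8 0

Derivation:
Queue lengths at query times:
  query t=2ms: backlog = 3
  query t=3ms: backlog = 3
  query t=19ms: backlog = 8
  query t=27ms: backlog = 0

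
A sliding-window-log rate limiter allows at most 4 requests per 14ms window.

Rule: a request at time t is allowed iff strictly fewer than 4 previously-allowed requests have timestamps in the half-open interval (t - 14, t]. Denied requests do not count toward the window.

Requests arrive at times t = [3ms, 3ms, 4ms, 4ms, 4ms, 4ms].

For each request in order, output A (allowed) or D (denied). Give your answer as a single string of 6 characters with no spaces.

Answer: AAAADD

Derivation:
Tracking allowed requests in the window:
  req#1 t=3ms: ALLOW
  req#2 t=3ms: ALLOW
  req#3 t=4ms: ALLOW
  req#4 t=4ms: ALLOW
  req#5 t=4ms: DENY
  req#6 t=4ms: DENY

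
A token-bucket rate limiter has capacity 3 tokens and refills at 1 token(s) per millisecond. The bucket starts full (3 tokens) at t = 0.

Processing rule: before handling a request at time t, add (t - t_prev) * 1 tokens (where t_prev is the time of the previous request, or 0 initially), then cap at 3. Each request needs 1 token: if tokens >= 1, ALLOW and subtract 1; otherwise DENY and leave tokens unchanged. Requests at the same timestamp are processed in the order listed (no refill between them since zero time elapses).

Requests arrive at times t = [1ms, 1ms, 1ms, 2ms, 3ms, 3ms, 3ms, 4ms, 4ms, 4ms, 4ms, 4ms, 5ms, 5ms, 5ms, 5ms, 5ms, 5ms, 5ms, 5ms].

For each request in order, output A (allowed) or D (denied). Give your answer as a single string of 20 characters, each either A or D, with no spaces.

Answer: AAAAADDADDDDADDDDDDD

Derivation:
Simulating step by step:
  req#1 t=1ms: ALLOW
  req#2 t=1ms: ALLOW
  req#3 t=1ms: ALLOW
  req#4 t=2ms: ALLOW
  req#5 t=3ms: ALLOW
  req#6 t=3ms: DENY
  req#7 t=3ms: DENY
  req#8 t=4ms: ALLOW
  req#9 t=4ms: DENY
  req#10 t=4ms: DENY
  req#11 t=4ms: DENY
  req#12 t=4ms: DENY
  req#13 t=5ms: ALLOW
  req#14 t=5ms: DENY
  req#15 t=5ms: DENY
  req#16 t=5ms: DENY
  req#17 t=5ms: DENY
  req#18 t=5ms: DENY
  req#19 t=5ms: DENY
  req#20 t=5ms: DENY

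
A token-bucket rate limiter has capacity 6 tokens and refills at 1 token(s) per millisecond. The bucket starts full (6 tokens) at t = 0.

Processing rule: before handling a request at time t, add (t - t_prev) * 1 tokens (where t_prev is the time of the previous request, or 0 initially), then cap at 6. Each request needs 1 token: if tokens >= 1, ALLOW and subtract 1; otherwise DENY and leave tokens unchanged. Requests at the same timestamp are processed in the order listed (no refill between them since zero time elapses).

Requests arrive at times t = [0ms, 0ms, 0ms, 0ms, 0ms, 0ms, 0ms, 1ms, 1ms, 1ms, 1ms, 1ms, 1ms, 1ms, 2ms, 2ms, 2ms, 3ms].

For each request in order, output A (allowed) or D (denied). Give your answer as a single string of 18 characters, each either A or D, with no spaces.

Answer: AAAAAADADDDDDDADDA

Derivation:
Simulating step by step:
  req#1 t=0ms: ALLOW
  req#2 t=0ms: ALLOW
  req#3 t=0ms: ALLOW
  req#4 t=0ms: ALLOW
  req#5 t=0ms: ALLOW
  req#6 t=0ms: ALLOW
  req#7 t=0ms: DENY
  req#8 t=1ms: ALLOW
  req#9 t=1ms: DENY
  req#10 t=1ms: DENY
  req#11 t=1ms: DENY
  req#12 t=1ms: DENY
  req#13 t=1ms: DENY
  req#14 t=1ms: DENY
  req#15 t=2ms: ALLOW
  req#16 t=2ms: DENY
  req#17 t=2ms: DENY
  req#18 t=3ms: ALLOW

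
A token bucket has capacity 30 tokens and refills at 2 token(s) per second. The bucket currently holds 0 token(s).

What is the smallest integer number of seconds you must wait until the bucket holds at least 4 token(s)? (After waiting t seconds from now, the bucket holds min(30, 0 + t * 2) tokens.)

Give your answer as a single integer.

Need 0 + t * 2 >= 4, so t >= 4/2.
Smallest integer t = ceil(4/2) = 2.

Answer: 2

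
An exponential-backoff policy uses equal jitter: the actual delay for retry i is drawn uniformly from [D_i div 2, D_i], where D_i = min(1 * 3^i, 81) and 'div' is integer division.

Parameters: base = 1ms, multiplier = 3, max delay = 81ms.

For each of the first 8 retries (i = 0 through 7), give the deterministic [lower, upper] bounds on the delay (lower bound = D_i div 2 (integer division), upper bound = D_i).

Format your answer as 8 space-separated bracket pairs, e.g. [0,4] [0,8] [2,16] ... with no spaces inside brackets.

Computing bounds per retry:
  i=0: D_i=min(1*3^0,81)=1, bounds=[0,1]
  i=1: D_i=min(1*3^1,81)=3, bounds=[1,3]
  i=2: D_i=min(1*3^2,81)=9, bounds=[4,9]
  i=3: D_i=min(1*3^3,81)=27, bounds=[13,27]
  i=4: D_i=min(1*3^4,81)=81, bounds=[40,81]
  i=5: D_i=min(1*3^5,81)=81, bounds=[40,81]
  i=6: D_i=min(1*3^6,81)=81, bounds=[40,81]
  i=7: D_i=min(1*3^7,81)=81, bounds=[40,81]

Answer: [0,1] [1,3] [4,9] [13,27] [40,81] [40,81] [40,81] [40,81]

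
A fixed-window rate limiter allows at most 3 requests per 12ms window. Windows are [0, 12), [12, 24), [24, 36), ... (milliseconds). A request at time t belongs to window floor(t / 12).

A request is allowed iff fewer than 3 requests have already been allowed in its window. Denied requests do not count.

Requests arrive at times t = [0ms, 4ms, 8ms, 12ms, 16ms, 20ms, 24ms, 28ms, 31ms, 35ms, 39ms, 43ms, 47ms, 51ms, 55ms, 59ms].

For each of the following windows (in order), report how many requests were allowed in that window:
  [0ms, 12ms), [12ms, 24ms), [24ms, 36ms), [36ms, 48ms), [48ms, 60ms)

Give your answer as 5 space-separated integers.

Answer: 3 3 3 3 3

Derivation:
Processing requests:
  req#1 t=0ms (window 0): ALLOW
  req#2 t=4ms (window 0): ALLOW
  req#3 t=8ms (window 0): ALLOW
  req#4 t=12ms (window 1): ALLOW
  req#5 t=16ms (window 1): ALLOW
  req#6 t=20ms (window 1): ALLOW
  req#7 t=24ms (window 2): ALLOW
  req#8 t=28ms (window 2): ALLOW
  req#9 t=31ms (window 2): ALLOW
  req#10 t=35ms (window 2): DENY
  req#11 t=39ms (window 3): ALLOW
  req#12 t=43ms (window 3): ALLOW
  req#13 t=47ms (window 3): ALLOW
  req#14 t=51ms (window 4): ALLOW
  req#15 t=55ms (window 4): ALLOW
  req#16 t=59ms (window 4): ALLOW

Allowed counts by window: 3 3 3 3 3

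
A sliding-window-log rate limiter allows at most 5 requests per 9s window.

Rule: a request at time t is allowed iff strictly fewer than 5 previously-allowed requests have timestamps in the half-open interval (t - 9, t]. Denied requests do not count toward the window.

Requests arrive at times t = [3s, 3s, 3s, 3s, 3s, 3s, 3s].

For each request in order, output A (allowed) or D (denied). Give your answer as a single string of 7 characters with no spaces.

Answer: AAAAADD

Derivation:
Tracking allowed requests in the window:
  req#1 t=3s: ALLOW
  req#2 t=3s: ALLOW
  req#3 t=3s: ALLOW
  req#4 t=3s: ALLOW
  req#5 t=3s: ALLOW
  req#6 t=3s: DENY
  req#7 t=3s: DENY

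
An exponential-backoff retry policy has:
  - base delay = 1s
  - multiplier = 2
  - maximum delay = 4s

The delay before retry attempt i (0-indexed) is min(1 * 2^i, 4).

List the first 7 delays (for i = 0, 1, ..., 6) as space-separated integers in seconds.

Computing each delay:
  i=0: min(1*2^0, 4) = 1
  i=1: min(1*2^1, 4) = 2
  i=2: min(1*2^2, 4) = 4
  i=3: min(1*2^3, 4) = 4
  i=4: min(1*2^4, 4) = 4
  i=5: min(1*2^5, 4) = 4
  i=6: min(1*2^6, 4) = 4

Answer: 1 2 4 4 4 4 4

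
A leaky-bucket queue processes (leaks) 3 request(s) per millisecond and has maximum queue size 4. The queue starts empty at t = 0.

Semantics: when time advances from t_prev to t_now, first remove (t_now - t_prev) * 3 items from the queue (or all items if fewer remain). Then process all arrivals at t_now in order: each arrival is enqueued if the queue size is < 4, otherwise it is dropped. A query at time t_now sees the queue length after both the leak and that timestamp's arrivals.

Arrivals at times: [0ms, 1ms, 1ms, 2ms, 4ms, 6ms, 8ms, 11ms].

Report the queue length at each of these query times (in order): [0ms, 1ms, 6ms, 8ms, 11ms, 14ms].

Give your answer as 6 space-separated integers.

Queue lengths at query times:
  query t=0ms: backlog = 1
  query t=1ms: backlog = 2
  query t=6ms: backlog = 1
  query t=8ms: backlog = 1
  query t=11ms: backlog = 1
  query t=14ms: backlog = 0

Answer: 1 2 1 1 1 0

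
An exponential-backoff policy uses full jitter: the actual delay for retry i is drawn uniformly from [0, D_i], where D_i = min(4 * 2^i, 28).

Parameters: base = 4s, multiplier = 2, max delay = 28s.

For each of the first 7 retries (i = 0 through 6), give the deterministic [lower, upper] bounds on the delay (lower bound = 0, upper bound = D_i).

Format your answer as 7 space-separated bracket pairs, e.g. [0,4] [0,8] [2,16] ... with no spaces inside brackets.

Answer: [0,4] [0,8] [0,16] [0,28] [0,28] [0,28] [0,28]

Derivation:
Computing bounds per retry:
  i=0: D_i=min(4*2^0,28)=4, bounds=[0,4]
  i=1: D_i=min(4*2^1,28)=8, bounds=[0,8]
  i=2: D_i=min(4*2^2,28)=16, bounds=[0,16]
  i=3: D_i=min(4*2^3,28)=28, bounds=[0,28]
  i=4: D_i=min(4*2^4,28)=28, bounds=[0,28]
  i=5: D_i=min(4*2^5,28)=28, bounds=[0,28]
  i=6: D_i=min(4*2^6,28)=28, bounds=[0,28]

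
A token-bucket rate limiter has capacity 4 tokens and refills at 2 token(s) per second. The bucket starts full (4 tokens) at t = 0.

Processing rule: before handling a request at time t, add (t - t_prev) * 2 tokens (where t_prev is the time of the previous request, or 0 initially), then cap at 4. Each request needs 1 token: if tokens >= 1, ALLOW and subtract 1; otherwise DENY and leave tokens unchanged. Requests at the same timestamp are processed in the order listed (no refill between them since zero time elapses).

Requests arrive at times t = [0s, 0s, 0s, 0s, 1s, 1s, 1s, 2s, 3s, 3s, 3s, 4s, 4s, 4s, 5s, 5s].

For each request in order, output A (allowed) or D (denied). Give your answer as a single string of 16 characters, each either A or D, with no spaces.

Answer: AAAAAADAAAAAADAA

Derivation:
Simulating step by step:
  req#1 t=0s: ALLOW
  req#2 t=0s: ALLOW
  req#3 t=0s: ALLOW
  req#4 t=0s: ALLOW
  req#5 t=1s: ALLOW
  req#6 t=1s: ALLOW
  req#7 t=1s: DENY
  req#8 t=2s: ALLOW
  req#9 t=3s: ALLOW
  req#10 t=3s: ALLOW
  req#11 t=3s: ALLOW
  req#12 t=4s: ALLOW
  req#13 t=4s: ALLOW
  req#14 t=4s: DENY
  req#15 t=5s: ALLOW
  req#16 t=5s: ALLOW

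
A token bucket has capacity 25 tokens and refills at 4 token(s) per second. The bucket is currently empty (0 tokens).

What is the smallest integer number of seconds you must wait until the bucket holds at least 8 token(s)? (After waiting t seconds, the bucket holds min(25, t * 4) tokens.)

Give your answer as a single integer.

Need t * 4 >= 8, so t >= 8/4.
Smallest integer t = ceil(8/4) = 2.

Answer: 2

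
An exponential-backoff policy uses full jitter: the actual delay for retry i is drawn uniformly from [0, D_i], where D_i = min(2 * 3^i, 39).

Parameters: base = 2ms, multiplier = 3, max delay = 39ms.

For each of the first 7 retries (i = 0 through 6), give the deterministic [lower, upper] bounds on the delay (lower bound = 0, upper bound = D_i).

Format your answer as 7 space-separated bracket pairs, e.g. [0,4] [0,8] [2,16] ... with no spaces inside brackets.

Computing bounds per retry:
  i=0: D_i=min(2*3^0,39)=2, bounds=[0,2]
  i=1: D_i=min(2*3^1,39)=6, bounds=[0,6]
  i=2: D_i=min(2*3^2,39)=18, bounds=[0,18]
  i=3: D_i=min(2*3^3,39)=39, bounds=[0,39]
  i=4: D_i=min(2*3^4,39)=39, bounds=[0,39]
  i=5: D_i=min(2*3^5,39)=39, bounds=[0,39]
  i=6: D_i=min(2*3^6,39)=39, bounds=[0,39]

Answer: [0,2] [0,6] [0,18] [0,39] [0,39] [0,39] [0,39]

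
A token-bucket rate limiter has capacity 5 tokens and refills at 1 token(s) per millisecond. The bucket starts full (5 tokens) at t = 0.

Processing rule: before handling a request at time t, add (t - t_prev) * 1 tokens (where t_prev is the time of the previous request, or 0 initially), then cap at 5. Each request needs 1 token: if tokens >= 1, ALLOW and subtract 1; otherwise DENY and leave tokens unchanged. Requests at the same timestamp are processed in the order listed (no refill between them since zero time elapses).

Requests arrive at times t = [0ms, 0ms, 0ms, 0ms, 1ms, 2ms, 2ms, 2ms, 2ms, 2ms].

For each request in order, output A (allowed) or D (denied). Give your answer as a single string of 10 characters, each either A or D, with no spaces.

Simulating step by step:
  req#1 t=0ms: ALLOW
  req#2 t=0ms: ALLOW
  req#3 t=0ms: ALLOW
  req#4 t=0ms: ALLOW
  req#5 t=1ms: ALLOW
  req#6 t=2ms: ALLOW
  req#7 t=2ms: ALLOW
  req#8 t=2ms: DENY
  req#9 t=2ms: DENY
  req#10 t=2ms: DENY

Answer: AAAAAAADDD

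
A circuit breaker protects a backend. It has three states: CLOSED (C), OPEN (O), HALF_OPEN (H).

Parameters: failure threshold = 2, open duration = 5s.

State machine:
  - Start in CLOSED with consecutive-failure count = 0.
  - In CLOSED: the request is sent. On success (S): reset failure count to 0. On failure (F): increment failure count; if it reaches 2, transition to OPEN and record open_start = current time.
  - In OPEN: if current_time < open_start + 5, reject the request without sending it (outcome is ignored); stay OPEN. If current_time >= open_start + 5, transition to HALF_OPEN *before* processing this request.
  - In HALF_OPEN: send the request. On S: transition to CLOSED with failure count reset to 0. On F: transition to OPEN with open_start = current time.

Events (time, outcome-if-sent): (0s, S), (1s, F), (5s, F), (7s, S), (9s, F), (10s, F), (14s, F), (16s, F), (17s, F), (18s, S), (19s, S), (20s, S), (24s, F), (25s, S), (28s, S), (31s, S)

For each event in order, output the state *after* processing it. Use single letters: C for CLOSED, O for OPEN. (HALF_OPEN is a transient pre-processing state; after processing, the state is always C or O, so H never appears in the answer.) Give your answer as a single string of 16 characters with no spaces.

Answer: CCOOOOOOOOOOOOOC

Derivation:
State after each event:
  event#1 t=0s outcome=S: state=CLOSED
  event#2 t=1s outcome=F: state=CLOSED
  event#3 t=5s outcome=F: state=OPEN
  event#4 t=7s outcome=S: state=OPEN
  event#5 t=9s outcome=F: state=OPEN
  event#6 t=10s outcome=F: state=OPEN
  event#7 t=14s outcome=F: state=OPEN
  event#8 t=16s outcome=F: state=OPEN
  event#9 t=17s outcome=F: state=OPEN
  event#10 t=18s outcome=S: state=OPEN
  event#11 t=19s outcome=S: state=OPEN
  event#12 t=20s outcome=S: state=OPEN
  event#13 t=24s outcome=F: state=OPEN
  event#14 t=25s outcome=S: state=OPEN
  event#15 t=28s outcome=S: state=OPEN
  event#16 t=31s outcome=S: state=CLOSED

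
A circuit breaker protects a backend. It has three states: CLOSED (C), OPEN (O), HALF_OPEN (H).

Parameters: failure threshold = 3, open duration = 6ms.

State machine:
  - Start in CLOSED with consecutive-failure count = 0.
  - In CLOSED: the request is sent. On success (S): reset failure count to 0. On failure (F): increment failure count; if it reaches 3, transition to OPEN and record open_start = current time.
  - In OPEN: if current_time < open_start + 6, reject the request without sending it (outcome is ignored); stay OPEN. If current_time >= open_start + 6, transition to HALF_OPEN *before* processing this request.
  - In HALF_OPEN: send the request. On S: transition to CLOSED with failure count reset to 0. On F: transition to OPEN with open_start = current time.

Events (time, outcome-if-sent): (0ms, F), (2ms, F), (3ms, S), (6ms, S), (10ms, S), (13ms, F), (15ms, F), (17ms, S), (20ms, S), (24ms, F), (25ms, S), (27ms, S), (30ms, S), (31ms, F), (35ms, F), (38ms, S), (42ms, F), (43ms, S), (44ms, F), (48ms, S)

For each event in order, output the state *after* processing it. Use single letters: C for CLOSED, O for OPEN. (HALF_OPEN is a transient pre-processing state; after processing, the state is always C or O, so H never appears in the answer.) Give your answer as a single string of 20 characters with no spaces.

Answer: CCCCCCCCCCCCCCCCCCCC

Derivation:
State after each event:
  event#1 t=0ms outcome=F: state=CLOSED
  event#2 t=2ms outcome=F: state=CLOSED
  event#3 t=3ms outcome=S: state=CLOSED
  event#4 t=6ms outcome=S: state=CLOSED
  event#5 t=10ms outcome=S: state=CLOSED
  event#6 t=13ms outcome=F: state=CLOSED
  event#7 t=15ms outcome=F: state=CLOSED
  event#8 t=17ms outcome=S: state=CLOSED
  event#9 t=20ms outcome=S: state=CLOSED
  event#10 t=24ms outcome=F: state=CLOSED
  event#11 t=25ms outcome=S: state=CLOSED
  event#12 t=27ms outcome=S: state=CLOSED
  event#13 t=30ms outcome=S: state=CLOSED
  event#14 t=31ms outcome=F: state=CLOSED
  event#15 t=35ms outcome=F: state=CLOSED
  event#16 t=38ms outcome=S: state=CLOSED
  event#17 t=42ms outcome=F: state=CLOSED
  event#18 t=43ms outcome=S: state=CLOSED
  event#19 t=44ms outcome=F: state=CLOSED
  event#20 t=48ms outcome=S: state=CLOSED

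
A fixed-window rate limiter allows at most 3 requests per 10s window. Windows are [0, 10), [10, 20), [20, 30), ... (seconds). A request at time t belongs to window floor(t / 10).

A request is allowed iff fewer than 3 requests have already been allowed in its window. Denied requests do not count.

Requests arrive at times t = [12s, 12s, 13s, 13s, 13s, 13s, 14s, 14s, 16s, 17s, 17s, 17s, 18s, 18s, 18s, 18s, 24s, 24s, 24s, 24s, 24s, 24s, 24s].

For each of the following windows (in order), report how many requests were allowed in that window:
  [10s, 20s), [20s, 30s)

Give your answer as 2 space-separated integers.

Processing requests:
  req#1 t=12s (window 1): ALLOW
  req#2 t=12s (window 1): ALLOW
  req#3 t=13s (window 1): ALLOW
  req#4 t=13s (window 1): DENY
  req#5 t=13s (window 1): DENY
  req#6 t=13s (window 1): DENY
  req#7 t=14s (window 1): DENY
  req#8 t=14s (window 1): DENY
  req#9 t=16s (window 1): DENY
  req#10 t=17s (window 1): DENY
  req#11 t=17s (window 1): DENY
  req#12 t=17s (window 1): DENY
  req#13 t=18s (window 1): DENY
  req#14 t=18s (window 1): DENY
  req#15 t=18s (window 1): DENY
  req#16 t=18s (window 1): DENY
  req#17 t=24s (window 2): ALLOW
  req#18 t=24s (window 2): ALLOW
  req#19 t=24s (window 2): ALLOW
  req#20 t=24s (window 2): DENY
  req#21 t=24s (window 2): DENY
  req#22 t=24s (window 2): DENY
  req#23 t=24s (window 2): DENY

Allowed counts by window: 3 3

Answer: 3 3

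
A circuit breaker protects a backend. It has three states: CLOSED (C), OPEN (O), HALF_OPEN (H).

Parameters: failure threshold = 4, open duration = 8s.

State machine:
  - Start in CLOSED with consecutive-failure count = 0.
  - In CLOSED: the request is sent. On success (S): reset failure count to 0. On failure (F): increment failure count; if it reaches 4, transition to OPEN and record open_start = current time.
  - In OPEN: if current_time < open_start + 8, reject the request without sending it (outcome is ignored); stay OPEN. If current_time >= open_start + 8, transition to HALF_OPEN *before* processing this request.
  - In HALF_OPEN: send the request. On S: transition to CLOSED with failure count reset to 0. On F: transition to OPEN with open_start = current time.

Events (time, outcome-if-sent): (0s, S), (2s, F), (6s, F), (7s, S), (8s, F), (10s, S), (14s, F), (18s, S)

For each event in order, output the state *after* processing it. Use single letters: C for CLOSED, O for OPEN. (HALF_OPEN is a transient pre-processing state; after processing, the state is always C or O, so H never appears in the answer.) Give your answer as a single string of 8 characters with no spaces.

State after each event:
  event#1 t=0s outcome=S: state=CLOSED
  event#2 t=2s outcome=F: state=CLOSED
  event#3 t=6s outcome=F: state=CLOSED
  event#4 t=7s outcome=S: state=CLOSED
  event#5 t=8s outcome=F: state=CLOSED
  event#6 t=10s outcome=S: state=CLOSED
  event#7 t=14s outcome=F: state=CLOSED
  event#8 t=18s outcome=S: state=CLOSED

Answer: CCCCCCCC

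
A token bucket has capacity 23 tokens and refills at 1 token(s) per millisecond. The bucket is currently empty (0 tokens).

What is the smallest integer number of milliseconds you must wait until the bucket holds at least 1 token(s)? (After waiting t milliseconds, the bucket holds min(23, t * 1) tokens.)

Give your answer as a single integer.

Answer: 1

Derivation:
Need t * 1 >= 1, so t >= 1/1.
Smallest integer t = ceil(1/1) = 1.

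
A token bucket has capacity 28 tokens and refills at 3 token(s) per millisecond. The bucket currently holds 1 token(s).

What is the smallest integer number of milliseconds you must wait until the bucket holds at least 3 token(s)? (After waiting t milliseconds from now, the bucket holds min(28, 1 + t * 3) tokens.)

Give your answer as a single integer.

Answer: 1

Derivation:
Need 1 + t * 3 >= 3, so t >= 2/3.
Smallest integer t = ceil(2/3) = 1.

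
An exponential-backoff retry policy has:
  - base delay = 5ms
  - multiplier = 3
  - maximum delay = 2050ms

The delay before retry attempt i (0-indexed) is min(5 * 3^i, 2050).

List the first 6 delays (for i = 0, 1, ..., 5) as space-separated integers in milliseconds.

Computing each delay:
  i=0: min(5*3^0, 2050) = 5
  i=1: min(5*3^1, 2050) = 15
  i=2: min(5*3^2, 2050) = 45
  i=3: min(5*3^3, 2050) = 135
  i=4: min(5*3^4, 2050) = 405
  i=5: min(5*3^5, 2050) = 1215

Answer: 5 15 45 135 405 1215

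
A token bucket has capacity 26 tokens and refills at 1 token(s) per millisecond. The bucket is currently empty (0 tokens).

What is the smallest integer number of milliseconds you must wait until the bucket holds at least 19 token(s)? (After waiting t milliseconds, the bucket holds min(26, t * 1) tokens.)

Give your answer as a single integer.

Need t * 1 >= 19, so t >= 19/1.
Smallest integer t = ceil(19/1) = 19.

Answer: 19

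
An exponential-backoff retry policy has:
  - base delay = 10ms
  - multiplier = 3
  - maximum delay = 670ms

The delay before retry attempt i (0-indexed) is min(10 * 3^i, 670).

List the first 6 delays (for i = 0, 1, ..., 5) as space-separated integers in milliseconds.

Computing each delay:
  i=0: min(10*3^0, 670) = 10
  i=1: min(10*3^1, 670) = 30
  i=2: min(10*3^2, 670) = 90
  i=3: min(10*3^3, 670) = 270
  i=4: min(10*3^4, 670) = 670
  i=5: min(10*3^5, 670) = 670

Answer: 10 30 90 270 670 670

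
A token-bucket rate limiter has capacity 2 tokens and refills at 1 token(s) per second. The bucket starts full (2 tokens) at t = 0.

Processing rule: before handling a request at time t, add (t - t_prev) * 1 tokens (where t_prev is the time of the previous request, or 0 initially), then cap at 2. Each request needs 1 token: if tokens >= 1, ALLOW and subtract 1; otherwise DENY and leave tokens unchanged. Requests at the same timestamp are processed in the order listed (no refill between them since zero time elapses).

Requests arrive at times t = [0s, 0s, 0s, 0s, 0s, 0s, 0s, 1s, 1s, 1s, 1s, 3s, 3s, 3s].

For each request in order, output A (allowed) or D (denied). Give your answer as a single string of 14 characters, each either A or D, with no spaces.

Answer: AADDDDDADDDAAD

Derivation:
Simulating step by step:
  req#1 t=0s: ALLOW
  req#2 t=0s: ALLOW
  req#3 t=0s: DENY
  req#4 t=0s: DENY
  req#5 t=0s: DENY
  req#6 t=0s: DENY
  req#7 t=0s: DENY
  req#8 t=1s: ALLOW
  req#9 t=1s: DENY
  req#10 t=1s: DENY
  req#11 t=1s: DENY
  req#12 t=3s: ALLOW
  req#13 t=3s: ALLOW
  req#14 t=3s: DENY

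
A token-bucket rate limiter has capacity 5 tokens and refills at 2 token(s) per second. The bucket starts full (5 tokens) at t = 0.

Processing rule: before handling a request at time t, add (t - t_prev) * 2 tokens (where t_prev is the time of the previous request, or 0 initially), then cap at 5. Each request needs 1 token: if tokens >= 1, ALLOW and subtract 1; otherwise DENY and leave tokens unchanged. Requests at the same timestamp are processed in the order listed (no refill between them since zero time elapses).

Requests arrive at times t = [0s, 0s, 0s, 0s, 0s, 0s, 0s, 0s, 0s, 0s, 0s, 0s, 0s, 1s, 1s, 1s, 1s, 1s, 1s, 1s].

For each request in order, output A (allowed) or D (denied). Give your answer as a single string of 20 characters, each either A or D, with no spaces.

Answer: AAAAADDDDDDDDAADDDDD

Derivation:
Simulating step by step:
  req#1 t=0s: ALLOW
  req#2 t=0s: ALLOW
  req#3 t=0s: ALLOW
  req#4 t=0s: ALLOW
  req#5 t=0s: ALLOW
  req#6 t=0s: DENY
  req#7 t=0s: DENY
  req#8 t=0s: DENY
  req#9 t=0s: DENY
  req#10 t=0s: DENY
  req#11 t=0s: DENY
  req#12 t=0s: DENY
  req#13 t=0s: DENY
  req#14 t=1s: ALLOW
  req#15 t=1s: ALLOW
  req#16 t=1s: DENY
  req#17 t=1s: DENY
  req#18 t=1s: DENY
  req#19 t=1s: DENY
  req#20 t=1s: DENY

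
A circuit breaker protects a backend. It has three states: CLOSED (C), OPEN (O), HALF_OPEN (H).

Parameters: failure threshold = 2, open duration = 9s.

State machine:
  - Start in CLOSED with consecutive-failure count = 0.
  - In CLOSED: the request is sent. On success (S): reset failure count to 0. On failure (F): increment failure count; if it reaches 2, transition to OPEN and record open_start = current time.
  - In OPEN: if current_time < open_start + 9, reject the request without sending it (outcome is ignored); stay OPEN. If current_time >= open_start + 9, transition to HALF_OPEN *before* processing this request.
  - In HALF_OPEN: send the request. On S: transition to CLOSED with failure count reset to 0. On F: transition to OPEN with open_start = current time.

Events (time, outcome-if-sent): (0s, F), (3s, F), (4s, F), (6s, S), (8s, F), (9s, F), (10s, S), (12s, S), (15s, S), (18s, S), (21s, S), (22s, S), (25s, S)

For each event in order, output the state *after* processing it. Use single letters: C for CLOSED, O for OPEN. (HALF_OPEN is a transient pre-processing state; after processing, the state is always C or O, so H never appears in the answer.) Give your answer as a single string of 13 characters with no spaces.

Answer: COOOOOOCCCCCC

Derivation:
State after each event:
  event#1 t=0s outcome=F: state=CLOSED
  event#2 t=3s outcome=F: state=OPEN
  event#3 t=4s outcome=F: state=OPEN
  event#4 t=6s outcome=S: state=OPEN
  event#5 t=8s outcome=F: state=OPEN
  event#6 t=9s outcome=F: state=OPEN
  event#7 t=10s outcome=S: state=OPEN
  event#8 t=12s outcome=S: state=CLOSED
  event#9 t=15s outcome=S: state=CLOSED
  event#10 t=18s outcome=S: state=CLOSED
  event#11 t=21s outcome=S: state=CLOSED
  event#12 t=22s outcome=S: state=CLOSED
  event#13 t=25s outcome=S: state=CLOSED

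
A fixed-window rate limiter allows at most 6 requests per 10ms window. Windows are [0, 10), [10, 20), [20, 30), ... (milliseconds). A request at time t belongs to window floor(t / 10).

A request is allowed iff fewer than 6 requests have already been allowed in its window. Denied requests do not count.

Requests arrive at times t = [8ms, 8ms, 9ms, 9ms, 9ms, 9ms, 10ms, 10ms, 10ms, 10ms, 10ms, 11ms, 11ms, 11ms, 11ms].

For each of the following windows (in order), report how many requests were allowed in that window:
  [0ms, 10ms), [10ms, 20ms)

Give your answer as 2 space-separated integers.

Processing requests:
  req#1 t=8ms (window 0): ALLOW
  req#2 t=8ms (window 0): ALLOW
  req#3 t=9ms (window 0): ALLOW
  req#4 t=9ms (window 0): ALLOW
  req#5 t=9ms (window 0): ALLOW
  req#6 t=9ms (window 0): ALLOW
  req#7 t=10ms (window 1): ALLOW
  req#8 t=10ms (window 1): ALLOW
  req#9 t=10ms (window 1): ALLOW
  req#10 t=10ms (window 1): ALLOW
  req#11 t=10ms (window 1): ALLOW
  req#12 t=11ms (window 1): ALLOW
  req#13 t=11ms (window 1): DENY
  req#14 t=11ms (window 1): DENY
  req#15 t=11ms (window 1): DENY

Allowed counts by window: 6 6

Answer: 6 6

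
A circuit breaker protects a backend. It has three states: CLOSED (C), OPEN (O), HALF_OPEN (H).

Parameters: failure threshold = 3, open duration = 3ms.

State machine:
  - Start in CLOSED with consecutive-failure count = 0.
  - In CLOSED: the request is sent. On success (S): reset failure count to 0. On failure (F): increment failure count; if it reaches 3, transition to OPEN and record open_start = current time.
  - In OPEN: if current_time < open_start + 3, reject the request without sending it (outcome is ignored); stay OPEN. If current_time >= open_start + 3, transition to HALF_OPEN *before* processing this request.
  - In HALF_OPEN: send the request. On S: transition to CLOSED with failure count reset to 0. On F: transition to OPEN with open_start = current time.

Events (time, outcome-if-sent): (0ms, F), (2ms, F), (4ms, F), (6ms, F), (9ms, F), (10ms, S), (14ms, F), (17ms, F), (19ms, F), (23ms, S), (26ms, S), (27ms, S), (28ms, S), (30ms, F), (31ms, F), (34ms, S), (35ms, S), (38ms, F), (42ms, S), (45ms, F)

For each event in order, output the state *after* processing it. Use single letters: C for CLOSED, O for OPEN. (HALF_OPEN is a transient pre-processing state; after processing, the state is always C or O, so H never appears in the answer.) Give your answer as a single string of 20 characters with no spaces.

State after each event:
  event#1 t=0ms outcome=F: state=CLOSED
  event#2 t=2ms outcome=F: state=CLOSED
  event#3 t=4ms outcome=F: state=OPEN
  event#4 t=6ms outcome=F: state=OPEN
  event#5 t=9ms outcome=F: state=OPEN
  event#6 t=10ms outcome=S: state=OPEN
  event#7 t=14ms outcome=F: state=OPEN
  event#8 t=17ms outcome=F: state=OPEN
  event#9 t=19ms outcome=F: state=OPEN
  event#10 t=23ms outcome=S: state=CLOSED
  event#11 t=26ms outcome=S: state=CLOSED
  event#12 t=27ms outcome=S: state=CLOSED
  event#13 t=28ms outcome=S: state=CLOSED
  event#14 t=30ms outcome=F: state=CLOSED
  event#15 t=31ms outcome=F: state=CLOSED
  event#16 t=34ms outcome=S: state=CLOSED
  event#17 t=35ms outcome=S: state=CLOSED
  event#18 t=38ms outcome=F: state=CLOSED
  event#19 t=42ms outcome=S: state=CLOSED
  event#20 t=45ms outcome=F: state=CLOSED

Answer: CCOOOOOOOCCCCCCCCCCC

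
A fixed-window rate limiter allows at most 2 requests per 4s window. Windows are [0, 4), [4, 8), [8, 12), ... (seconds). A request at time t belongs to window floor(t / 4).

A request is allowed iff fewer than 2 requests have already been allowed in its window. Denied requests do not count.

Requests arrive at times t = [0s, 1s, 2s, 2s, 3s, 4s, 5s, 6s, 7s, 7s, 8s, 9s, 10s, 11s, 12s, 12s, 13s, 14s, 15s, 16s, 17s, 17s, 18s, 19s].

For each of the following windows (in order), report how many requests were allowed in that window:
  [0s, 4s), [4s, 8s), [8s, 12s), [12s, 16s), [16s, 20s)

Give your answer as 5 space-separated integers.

Answer: 2 2 2 2 2

Derivation:
Processing requests:
  req#1 t=0s (window 0): ALLOW
  req#2 t=1s (window 0): ALLOW
  req#3 t=2s (window 0): DENY
  req#4 t=2s (window 0): DENY
  req#5 t=3s (window 0): DENY
  req#6 t=4s (window 1): ALLOW
  req#7 t=5s (window 1): ALLOW
  req#8 t=6s (window 1): DENY
  req#9 t=7s (window 1): DENY
  req#10 t=7s (window 1): DENY
  req#11 t=8s (window 2): ALLOW
  req#12 t=9s (window 2): ALLOW
  req#13 t=10s (window 2): DENY
  req#14 t=11s (window 2): DENY
  req#15 t=12s (window 3): ALLOW
  req#16 t=12s (window 3): ALLOW
  req#17 t=13s (window 3): DENY
  req#18 t=14s (window 3): DENY
  req#19 t=15s (window 3): DENY
  req#20 t=16s (window 4): ALLOW
  req#21 t=17s (window 4): ALLOW
  req#22 t=17s (window 4): DENY
  req#23 t=18s (window 4): DENY
  req#24 t=19s (window 4): DENY

Allowed counts by window: 2 2 2 2 2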